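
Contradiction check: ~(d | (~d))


Truth table over {d}:
d | φ
-----
False | False
True | False
Every row is false.

Yes, it is a contradiction.


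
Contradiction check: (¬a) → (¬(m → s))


Truth table over {a, m, s}:
a | m | s | φ
-------------
F | F | F | F
T | F | F | T
F | T | F | T
T | T | F | T
F | F | T | F
T | F | T | T
F | T | T | F
T | T | T | T
Satisfying assignment at row 2: a=T, m=F, s=F gives T.

No, it is not a contradiction.


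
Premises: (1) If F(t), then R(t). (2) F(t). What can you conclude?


Modus ponens: from (P → Q) and P, infer Q.
P = 'F(t)' is asserted, and P → Q holds, so Q follows.

R(t).


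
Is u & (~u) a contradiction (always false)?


Truth table over {u}:
u | φ
-----
False | False
True | False
Every row is false.

Yes, it is a contradiction.


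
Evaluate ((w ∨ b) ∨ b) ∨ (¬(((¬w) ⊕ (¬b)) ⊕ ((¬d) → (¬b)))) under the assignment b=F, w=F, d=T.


Substitute b=F, w=F, d=T:
… (earlier sub-steps elided)
(w ∨ b) ∨ b = F ∨ F = F
¬w = T
¬b = T
(¬w) ⊕ (¬b) = T ⊕ T = F
¬d = F
¬b = T
(¬d) → (¬b) = F → T = T
((¬w) ⊕ (¬b)) ⊕ ((¬d) → (¬b)) = F ⊕ T = T
¬(((¬w) ⊕ (¬b)) ⊕ ((¬d) → (¬b))) = F
((w ∨ b) ∨ b) ∨ (¬(((¬w) ⊕ (¬b)) ⊕ ((¬d) → (¬b)))) = F ∨ F = F

F


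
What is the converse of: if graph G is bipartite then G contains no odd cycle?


The converse of (P → Q) is (Q → P). It is not in general equivalent to the original.
Here P = 'graph G is bipartite' and Q = 'G contains no odd cycle'.

If G contains no odd cycle, then graph G is bipartite.


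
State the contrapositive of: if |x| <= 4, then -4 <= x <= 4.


The contrapositive of (P → Q) is (¬Q → ¬P); it is logically equivalent to the original.
Here P = '|x| <= 4' and Q = '-4 <= x <= 4'.

If not (-4 <= x <= 4), then not (|x| <= 4).


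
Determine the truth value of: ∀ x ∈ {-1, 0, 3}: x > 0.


Evaluate the predicate on each element: -1:F, 0:F, 3:T.
Counterexample x = -1 fails the predicate.

F


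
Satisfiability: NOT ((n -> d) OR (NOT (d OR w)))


Search for a satisfying assignment over {d, n, w}.
Try d=F, n=T, w=T: the formula evaluates to T.
A satisfying assignment exists.

Satisfiable.


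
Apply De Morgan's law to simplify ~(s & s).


De Morgan: the negation of a conjunction is the disjunction of the negations.
Distribute ~ across &, flipping it to |, and negate each literal.

(~s) | (~s)


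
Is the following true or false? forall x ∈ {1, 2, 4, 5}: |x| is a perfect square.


Evaluate the predicate on each element: 1:True, 2:False, 4:True, 5:False.
Counterexample x = 2 fails the predicate.

False


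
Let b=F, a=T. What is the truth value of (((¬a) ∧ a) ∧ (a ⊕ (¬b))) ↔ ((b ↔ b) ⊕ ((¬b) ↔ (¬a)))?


Substitute b=F, a=T:
… (earlier sub-steps elided)
(¬a) ∧ a = F ∧ T = F
¬b = T
a ⊕ (¬b) = T ⊕ T = F
((¬a) ∧ a) ∧ (a ⊕ (¬b)) = F ∧ F = F
b ↔ b = F ↔ F = T
¬b = T
¬a = F
(¬b) ↔ (¬a) = T ↔ F = F
(b ↔ b) ⊕ ((¬b) ↔ (¬a)) = T ⊕ F = T
(((¬a) ∧ a) ∧ (a ⊕ (¬b))) ↔ ((b ↔ b) ⊕ ((¬b) ↔ (¬a))) = F ↔ T = F

F


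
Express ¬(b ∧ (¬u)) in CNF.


Step 1: Apply De Morgan: ¬(b ∧ (¬u)) = ¬b ∨ ¬(¬u).
Step 2: Eliminate any double negations (¬¬X = X).

(¬b) ∨ u


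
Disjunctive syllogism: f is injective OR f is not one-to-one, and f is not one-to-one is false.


Disjunctive syllogism: from (P ∨ Q) and ¬P, infer Q.
One disjunct, 'f is not one-to-one', is ruled out; the other must hold.

f is injective


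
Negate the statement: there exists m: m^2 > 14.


¬(for all x: φ) = there exists x: ¬φ, and ¬(there exists x: φ) = for all x: ¬φ.
Apply to the existential statement.

for all m: NOT(m^2 > 14)


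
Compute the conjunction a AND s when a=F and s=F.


Conjunction is true only when both operands are true.
Substitute: a=F, s=F.
F AND F evaluates to F.

F


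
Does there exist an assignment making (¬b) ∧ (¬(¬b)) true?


Check all 2 assignments over {b}:
b | φ
-----
F | F
T | F
No assignment makes the formula true.

Unsatisfiable.


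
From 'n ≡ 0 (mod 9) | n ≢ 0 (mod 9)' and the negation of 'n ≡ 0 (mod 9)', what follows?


Disjunctive syllogism: from (P ∨ Q) and ¬P, infer Q.
One disjunct, 'n ≡ 0 (mod 9)', is ruled out; the other must hold.

n ≢ 0 (mod 9)


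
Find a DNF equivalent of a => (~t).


Step 1: Rewrite a → (¬t) as ¬a ∨ (¬t).

(~a) | (~t)


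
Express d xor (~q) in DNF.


Step 1: d ⊕ (¬q) is true exactly when they disagree: (d ∧ ¬(¬q)) ∨ (¬d ∧ (¬q)).
Step 2: Eliminate any double negations (¬¬X = X).

(d & q) | ((~d) & (~q))


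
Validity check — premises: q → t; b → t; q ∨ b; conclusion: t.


This matches the form of proof by cases: the conclusion follows in every model of the premises.

Valid.


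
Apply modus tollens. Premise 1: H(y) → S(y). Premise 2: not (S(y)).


Modus tollens: from (P → Q) and ¬Q, infer ¬P.
Q = 'S(y)' is denied; since P → Q, P must also fail.

Not (H(y)).


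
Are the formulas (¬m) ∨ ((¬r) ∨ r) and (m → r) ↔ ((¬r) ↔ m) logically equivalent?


Compare truth tables:
m | r | φ | ψ
-------------
F | F | T | F
T | F | T | F
F | T | T | T
T | T | T | F
They differ at row 1 (m=F, r=F): φ=T but ψ=F.

No, they are not logically equivalent.


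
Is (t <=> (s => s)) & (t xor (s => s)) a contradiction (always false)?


Truth table over {s, t}:
s | t | φ
---------
False | False | False
True | False | False
False | True | False
True | True | False
Every row is false.

Yes, it is a contradiction.


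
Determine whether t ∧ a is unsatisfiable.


Truth table over {a, t}:
a | t | φ
---------
F | F | F
T | F | F
F | T | F
T | T | T
Satisfying assignment at row 4: a=T, t=T gives T.

No, it is not a contradiction.


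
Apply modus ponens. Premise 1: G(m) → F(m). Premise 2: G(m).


Modus ponens: from (P → Q) and P, infer Q.
P = 'G(m)' is asserted, and P → Q holds, so Q follows.

F(m).


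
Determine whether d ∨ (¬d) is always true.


Build the truth table over {d}:
d | φ
-----
F | T
T | T
Every row evaluates to true.

Yes, it is a tautology.


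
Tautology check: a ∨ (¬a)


Build the truth table over {a}:
a | φ
-----
F | T
T | T
Every row evaluates to true.

Yes, it is a tautology.


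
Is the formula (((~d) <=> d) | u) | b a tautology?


Build the truth table over {b, d, u}:
b | d | u | φ
-------------
False | False | False | False
True | False | False | True
False | True | False | False
True | True | False | True
False | False | True | True
True | False | True | True
False | True | True | True
True | True | True | True
Counterexample at row 1: with b=False, d=False, u=False, the formula is False.

No, it is not a tautology.


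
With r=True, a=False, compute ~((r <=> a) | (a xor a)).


Substitute r=True, a=False:
r <=> a = True <=> False = False
a xor a = False xor False = False
(r <=> a) | (a xor a) = False | False = False
~((r <=> a) | (a xor a)) = True

True


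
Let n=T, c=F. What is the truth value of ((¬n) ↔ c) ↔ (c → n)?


Substitute n=T, c=F:
¬n = F
(¬n) ↔ c = F ↔ F = T
c → n = F → T = T
((¬n) ↔ c) ↔ (c → n) = T ↔ T = T

T


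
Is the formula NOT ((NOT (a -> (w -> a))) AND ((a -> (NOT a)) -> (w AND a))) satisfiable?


Search for a satisfying assignment over {a, w}.
Try a=F, w=F: the formula evaluates to T.
A satisfying assignment exists.

Satisfiable.


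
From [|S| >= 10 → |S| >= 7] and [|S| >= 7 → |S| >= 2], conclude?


Hypothetical syllogism: from (P → Q) and (Q → R), infer (P → R).
Chain the two implications through the shared middle term '|S| >= 7'.

|S| >= 10 → |S| >= 2


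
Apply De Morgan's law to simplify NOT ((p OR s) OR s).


De Morgan: the negation of a disjunction is the conjunction of the negations.
Distribute NOT across OR, flipping it to AND, and negate each literal.

((NOT p) AND (NOT s)) AND (NOT s)


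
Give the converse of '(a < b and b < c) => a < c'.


The converse of (P → Q) is (Q → P). It is not in general equivalent to the original.
Here P = '(a < b and b < c)' and Q = 'a < c'.

If a < c, then (a < b and b < c).


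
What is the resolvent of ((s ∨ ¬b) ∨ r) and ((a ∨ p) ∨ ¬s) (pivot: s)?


The clauses contain complementary literals s and ¬s.
Resolution eliminates this pair and disjoins the remaining literals (merging duplicates).

(((r ∨ ¬b) ∨ p) ∨ a)


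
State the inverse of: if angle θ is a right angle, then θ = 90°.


The inverse of (P → Q) is (¬P → ¬Q). It is equivalent to the converse, not to the original.
Here P = 'angle θ is a right angle' and Q = 'θ = 90°'.

If not (angle θ is a right angle), then not (θ = 90°).


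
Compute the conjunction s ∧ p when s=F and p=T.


Conjunction is true only when both operands are true.
Substitute: s=F, p=T.
F ∧ T evaluates to F.

F


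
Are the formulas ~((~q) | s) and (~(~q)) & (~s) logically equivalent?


Compare truth tables:
q | s | φ | ψ
-------------
False | False | False | False
True | False | True | True
False | True | False | False
True | True | False | False
The columns φ and ψ agree on every row.

Yes, they are logically equivalent.


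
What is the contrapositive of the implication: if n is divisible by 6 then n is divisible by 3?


The contrapositive of (P → Q) is (¬Q → ¬P); it is logically equivalent to the original.
Here P = 'n is divisible by 6' and Q = 'n is divisible by 3'.

If not (n is divisible by 3), then not (n is divisible by 6).


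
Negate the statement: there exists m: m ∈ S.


¬(for all x: φ) = there exists x: ¬φ, and ¬(there exists x: φ) = for all x: ¬φ.
Apply to the existential statement.

for all m: NOT(m ∈ S)


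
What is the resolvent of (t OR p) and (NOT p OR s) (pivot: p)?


The clauses contain complementary literals p and NOTp.
Resolution eliminates this pair and disjoins the remaining literals (merging duplicates).

(t OR s)


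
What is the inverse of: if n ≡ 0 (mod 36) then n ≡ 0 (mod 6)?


The inverse of (P → Q) is (¬P → ¬Q). It is equivalent to the converse, not to the original.
Here P = 'n ≡ 0 (mod 36)' and Q = 'n ≡ 0 (mod 6)'.

If not (n ≡ 0 (mod 36)), then not (n ≡ 0 (mod 6)).


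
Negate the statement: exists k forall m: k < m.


Negation flips each quantifier (∀↔∃) and negates the inner predicate.
¬(exists k forall m: φ) = forall k exists m: ¬φ.

forall k exists m: ~(k < m)


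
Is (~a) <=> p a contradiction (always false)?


Truth table over {a, p}:
a | p | φ
---------
False | False | False
True | False | True
False | True | True
True | True | False
Satisfying assignment at row 2: a=True, p=False gives True.

No, it is not a contradiction.


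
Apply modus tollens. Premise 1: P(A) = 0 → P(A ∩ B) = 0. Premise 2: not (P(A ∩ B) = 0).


Modus tollens: from (P → Q) and ¬Q, infer ¬P.
Q = 'P(A ∩ B) = 0' is denied; since P → Q, P must also fail.

Not (P(A) = 0).


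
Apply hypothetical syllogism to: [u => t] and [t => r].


Hypothetical syllogism: from (P → Q) and (Q → R), infer (P → R).
Chain the two implications through the shared middle term 't'.

u => r


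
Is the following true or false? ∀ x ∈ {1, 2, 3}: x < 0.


Evaluate the predicate on each element: 1:F, 2:F, 3:F.
Counterexample x = 1 fails the predicate.

F


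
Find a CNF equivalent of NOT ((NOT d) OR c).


Step 1: Apply De Morgan: ¬((¬d) ∨ c) = ¬(¬d) ∧ ¬c.
Step 2: Eliminate any double negations (¬¬X = X).

d AND (NOT c)


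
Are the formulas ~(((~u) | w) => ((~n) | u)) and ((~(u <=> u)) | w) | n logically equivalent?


Compare truth tables:
n | u | w | φ | ψ
-----------------
False | False | False | False | False
True | False | False | True | True
False | True | False | False | False
True | True | False | False | True
False | False | True | False | True
True | False | True | True | True
False | True | True | False | True
True | True | True | False | True
They differ at row 4 (n=True, u=True, w=False): φ=False but ψ=True.

No, they are not logically equivalent.


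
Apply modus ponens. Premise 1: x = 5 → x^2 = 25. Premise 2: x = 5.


Modus ponens: from (P → Q) and P, infer Q.
P = 'x = 5' is asserted, and P → Q holds, so Q follows.

x^2 = 25.


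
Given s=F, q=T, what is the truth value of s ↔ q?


Biconditional is true when both operands have the same truth value.
Substitute: s=F, q=T.
F ↔ T evaluates to F.

F


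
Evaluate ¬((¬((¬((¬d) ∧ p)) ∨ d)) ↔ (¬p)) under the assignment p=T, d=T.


Substitute p=T, d=T:
¬d = F
(¬d) ∧ p = F ∧ T = F
¬((¬d) ∧ p) = T
(¬((¬d) ∧ p)) ∨ d = T ∨ T = T
¬((¬((¬d) ∧ p)) ∨ d) = F
¬p = F
(¬((¬((¬d) ∧ p)) ∨ d)) ↔ (¬p) = F ↔ F = T
¬((¬((¬((¬d) ∧ p)) ∨ d)) ↔ (¬p)) = F

F


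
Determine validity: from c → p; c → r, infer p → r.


This is (no valid rule). There exist truth assignments where the premises are all true but the conclusion is false.

Invalid.


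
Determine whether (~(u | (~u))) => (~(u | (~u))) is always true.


Build the truth table over {u}:
u | φ
-----
False | True
True | True
Every row evaluates to true.

Yes, it is a tautology.


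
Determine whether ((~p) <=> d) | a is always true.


Build the truth table over {a, d, p}:
a | d | p | φ
-------------
False | False | False | False
True | False | False | True
False | True | False | True
True | True | False | True
False | False | True | True
True | False | True | True
False | True | True | False
True | True | True | True
Counterexample at row 1: with a=False, d=False, p=False, the formula is False.

No, it is not a tautology.


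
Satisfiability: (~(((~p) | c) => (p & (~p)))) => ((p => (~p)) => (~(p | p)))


Search for a satisfying assignment over {c, p}.
Try c=False, p=False: the formula evaluates to True.
A satisfying assignment exists.

Satisfiable.


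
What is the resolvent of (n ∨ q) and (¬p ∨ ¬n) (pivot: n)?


The clauses contain complementary literals n and ¬n.
Resolution eliminates this pair and disjoins the remaining literals (merging duplicates).

(q ∨ ¬p)


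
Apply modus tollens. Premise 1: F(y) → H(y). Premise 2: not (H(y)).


Modus tollens: from (P → Q) and ¬Q, infer ¬P.
Q = 'H(y)' is denied; since P → Q, P must also fail.

Not (F(y)).


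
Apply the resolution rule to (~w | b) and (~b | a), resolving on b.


The clauses contain complementary literals b and ~b.
Resolution eliminates this pair and disjoins the remaining literals (merging duplicates).

(~w | a)


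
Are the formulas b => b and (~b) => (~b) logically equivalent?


Compare truth tables:
b | φ | ψ
---------
False | True | True
True | True | True
The columns φ and ψ agree on every row.

Yes, they are logically equivalent.


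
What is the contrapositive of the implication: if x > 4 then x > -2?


The contrapositive of (P → Q) is (¬Q → ¬P); it is logically equivalent to the original.
Here P = 'x > 4' and Q = 'x > -2'.

If not (x > -2), then not (x > 4).


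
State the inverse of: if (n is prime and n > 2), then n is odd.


The inverse of (P → Q) is (¬P → ¬Q). It is equivalent to the converse, not to the original.
Here P = '(n is prime and n > 2)' and Q = 'n is odd'.

If not ((n is prime and n > 2)), then not (n is odd).


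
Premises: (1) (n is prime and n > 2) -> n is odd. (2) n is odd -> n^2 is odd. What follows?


Hypothetical syllogism: from (P → Q) and (Q → R), infer (P → R).
Chain the two implications through the shared middle term 'n is odd'.

(n is prime and n > 2) -> n^2 is odd


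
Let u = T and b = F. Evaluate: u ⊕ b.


Exclusive or is true when exactly one operand is true.
Substitute: u=T, b=F.
T ⊕ F evaluates to T.

T


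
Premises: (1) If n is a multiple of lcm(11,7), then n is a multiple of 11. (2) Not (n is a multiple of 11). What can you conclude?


Modus tollens: from (P → Q) and ¬Q, infer ¬P.
Q = 'n is a multiple of 11' is denied; since P → Q, P must also fail.

Not (n is a multiple of lcm(11,7)).


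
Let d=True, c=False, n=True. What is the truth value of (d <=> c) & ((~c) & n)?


Substitute d=True, c=False, n=True:
d <=> c = True <=> False = False
~c = True
(~c) & n = True & True = True
(d <=> c) & ((~c) & n) = False & True = False

False


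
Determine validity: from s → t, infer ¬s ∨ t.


This matches the form of material implication: the conclusion follows in every model of the premises.

Valid.


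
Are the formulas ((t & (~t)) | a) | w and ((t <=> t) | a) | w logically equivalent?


Compare truth tables:
a | t | w | φ | ψ
-----------------
False | False | False | False | True
True | False | False | True | True
False | True | False | False | True
True | True | False | True | True
False | False | True | True | True
True | False | True | True | True
False | True | True | True | True
True | True | True | True | True
They differ at row 1 (a=False, t=False, w=False): φ=False but ψ=True.

No, they are not logically equivalent.


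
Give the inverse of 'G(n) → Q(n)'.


The inverse of (P → Q) is (¬P → ¬Q). It is equivalent to the converse, not to the original.
Here P = 'G(n)' and Q = 'Q(n)'.

If not (G(n)), then not (Q(n)).


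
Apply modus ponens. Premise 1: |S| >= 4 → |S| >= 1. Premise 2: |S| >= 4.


Modus ponens: from (P → Q) and P, infer Q.
P = '|S| >= 4' is asserted, and P → Q holds, so Q follows.

|S| >= 1.


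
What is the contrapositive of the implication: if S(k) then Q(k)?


The contrapositive of (P → Q) is (¬Q → ¬P); it is logically equivalent to the original.
Here P = 'S(k)' and Q = 'Q(k)'.

If not (Q(k)), then not (S(k)).


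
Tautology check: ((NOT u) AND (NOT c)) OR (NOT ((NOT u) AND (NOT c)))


Build the truth table over {c, u}:
c | u | φ
---------
F | F | T
T | F | T
F | T | T
T | T | T
Every row evaluates to true.

Yes, it is a tautology.


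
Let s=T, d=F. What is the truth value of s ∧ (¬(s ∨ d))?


Substitute s=T, d=F:
s ∨ d = T ∨ F = T
¬(s ∨ d) = F
s ∧ (¬(s ∨ d)) = T ∧ F = F

F


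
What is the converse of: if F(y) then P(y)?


The converse of (P → Q) is (Q → P). It is not in general equivalent to the original.
Here P = 'F(y)' and Q = 'P(y)'.

If P(y), then F(y).


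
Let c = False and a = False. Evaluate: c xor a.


Exclusive or is true when exactly one operand is true.
Substitute: c=False, a=False.
False xor False evaluates to False.

False


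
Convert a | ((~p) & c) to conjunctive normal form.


Step 1: Distribute ∨ over ∧: a ∨ ((¬p) ∧ c) = (a ∨ (¬p)) ∧ (a ∨ c).

(a | (~p)) & (a | c)


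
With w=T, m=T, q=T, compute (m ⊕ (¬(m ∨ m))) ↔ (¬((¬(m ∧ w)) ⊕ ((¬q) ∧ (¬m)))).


Substitute w=T, m=T, q=T:
… (earlier sub-steps elided)
¬(m ∨ m) = F
m ⊕ (¬(m ∨ m)) = T ⊕ F = T
m ∧ w = T ∧ T = T
¬(m ∧ w) = F
¬q = F
¬m = F
(¬q) ∧ (¬m) = F ∧ F = F
(¬(m ∧ w)) ⊕ ((¬q) ∧ (¬m)) = F ⊕ F = F
¬((¬(m ∧ w)) ⊕ ((¬q) ∧ (¬m))) = T
(m ⊕ (¬(m ∨ m))) ↔ (¬((¬(m ∧ w)) ⊕ ((¬q) ∧ (¬m)))) = T ↔ T = T

T


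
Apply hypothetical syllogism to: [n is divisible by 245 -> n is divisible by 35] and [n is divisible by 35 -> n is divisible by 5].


Hypothetical syllogism: from (P → Q) and (Q → R), infer (P → R).
Chain the two implications through the shared middle term 'n is divisible by 35'.

n is divisible by 245 -> n is divisible by 5


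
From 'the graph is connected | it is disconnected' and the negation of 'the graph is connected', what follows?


Disjunctive syllogism: from (P ∨ Q) and ¬P, infer Q.
One disjunct, 'the graph is connected', is ruled out; the other must hold.

it is disconnected


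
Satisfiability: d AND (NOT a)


Search for a satisfying assignment over {a, d}.
Try a=F, d=T: the formula evaluates to T.
A satisfying assignment exists.

Satisfiable.


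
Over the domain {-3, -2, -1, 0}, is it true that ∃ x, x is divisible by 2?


Evaluate the predicate on each element: -3:F, -2:T, -1:F, 0:T.
Witness x = -2 satisfies the predicate.

T


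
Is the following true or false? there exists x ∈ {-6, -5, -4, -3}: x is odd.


Evaluate the predicate on each element: -6:F, -5:T, -4:F, -3:T.
Witness x = -5 satisfies the predicate.

T


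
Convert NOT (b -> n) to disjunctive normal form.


Step 1: Rewrite implication then negate: ¬(¬b ∨ n) = b ∧ ¬n.

b AND (NOT n)


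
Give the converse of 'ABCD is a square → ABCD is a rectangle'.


The converse of (P → Q) is (Q → P). It is not in general equivalent to the original.
Here P = 'ABCD is a square' and Q = 'ABCD is a rectangle'.

If ABCD is a rectangle, then ABCD is a square.


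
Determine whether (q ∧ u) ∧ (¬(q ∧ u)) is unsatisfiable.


Truth table over {q, u}:
q | u | φ
---------
F | F | F
T | F | F
F | T | F
T | T | F
Every row is false.

Yes, it is a contradiction.


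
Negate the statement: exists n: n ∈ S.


¬(forall x: φ) = exists x: ¬φ, and ¬(exists x: φ) = forall x: ¬φ.
Apply to the existential statement.

forall n: ~(n ∈ S)


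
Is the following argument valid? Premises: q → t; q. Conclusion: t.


This matches the form of modus ponens: the conclusion follows in every model of the premises.

Valid.


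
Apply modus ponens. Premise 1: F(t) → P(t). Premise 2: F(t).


Modus ponens: from (P → Q) and P, infer Q.
P = 'F(t)' is asserted, and P → Q holds, so Q follows.

P(t).


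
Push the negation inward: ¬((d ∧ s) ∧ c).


De Morgan: the negation of a conjunction is the disjunction of the negations.
Distribute ¬ across ∧, flipping it to ∨, and negate each literal.

((¬d) ∨ (¬s)) ∨ (¬c)


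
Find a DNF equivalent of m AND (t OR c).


Step 1: Distribute ∧ over ∨: m ∧ (t ∨ c) = (m ∧ t) ∨ (m ∧ c).

(m AND t) OR (m AND c)


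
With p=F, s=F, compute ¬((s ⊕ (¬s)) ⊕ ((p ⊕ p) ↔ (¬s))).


Substitute p=F, s=F:
¬s = T
s ⊕ (¬s) = F ⊕ T = T
p ⊕ p = F ⊕ F = F
¬s = T
(p ⊕ p) ↔ (¬s) = F ↔ T = F
(s ⊕ (¬s)) ⊕ ((p ⊕ p) ↔ (¬s)) = T ⊕ F = T
¬((s ⊕ (¬s)) ⊕ ((p ⊕ p) ↔ (¬s))) = F

F


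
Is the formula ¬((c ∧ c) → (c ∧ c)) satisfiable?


Check all 2 assignments over {c}:
c | φ
-----
F | F
T | F
No assignment makes the formula true.

Unsatisfiable.


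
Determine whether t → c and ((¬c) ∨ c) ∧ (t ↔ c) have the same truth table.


Compare truth tables:
c | t | φ | ψ
-------------
F | F | T | T
T | F | T | F
F | T | F | F
T | T | T | T
They differ at row 2 (c=T, t=F): φ=T but ψ=F.

No, they are not logically equivalent.


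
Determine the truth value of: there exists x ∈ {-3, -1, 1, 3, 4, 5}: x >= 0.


Evaluate the predicate on each element: -3:F, -1:F, 1:T, 3:T, 4:T, 5:T.
Witness x = 1 satisfies the predicate.

T


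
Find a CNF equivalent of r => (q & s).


Step 1: Rewrite r → (q ∧ s) as ¬r ∨ (q ∧ s).
Step 2: Distribute ∨ over ∧.

((~r) | q) & ((~r) | s)


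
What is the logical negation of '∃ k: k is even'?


¬(∀ x: φ) = ∃ x: ¬φ, and ¬(∃ x: φ) = ∀ x: ¬φ.
Apply to the existential statement.

∀ k: ¬(k is even)


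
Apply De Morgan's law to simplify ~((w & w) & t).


De Morgan: the negation of a conjunction is the disjunction of the negations.
Distribute ~ across &, flipping it to |, and negate each literal.

((~w) | (~w)) | (~t)


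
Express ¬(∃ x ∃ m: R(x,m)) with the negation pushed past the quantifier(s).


Negation flips each quantifier (∀↔∃) and negates the inner predicate.
¬(∃ x ∃ m: φ) = ∀ x ∀ m: ¬φ.

∀ x ∀ m: ¬(R(x,m))


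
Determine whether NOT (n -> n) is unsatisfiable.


Truth table over {n}:
n | φ
-----
F | F
T | F
Every row is false.

Yes, it is a contradiction.


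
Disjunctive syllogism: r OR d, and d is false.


Disjunctive syllogism: from (P ∨ Q) and ¬P, infer Q.
One disjunct, 'd', is ruled out; the other must hold.

r


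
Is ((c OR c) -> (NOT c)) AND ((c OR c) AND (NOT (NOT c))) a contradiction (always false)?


Truth table over {c}:
c | φ
-----
F | F
T | F
Every row is false.

Yes, it is a contradiction.


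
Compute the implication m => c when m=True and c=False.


Implication is false only when antecedent is true and consequent is false.
Substitute: m=True, c=False.
True => False evaluates to False.

False


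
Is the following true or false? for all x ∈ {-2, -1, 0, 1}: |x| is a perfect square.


Evaluate the predicate on each element: -2:F, -1:T, 0:T, 1:T.
Counterexample x = -2 fails the predicate.

F


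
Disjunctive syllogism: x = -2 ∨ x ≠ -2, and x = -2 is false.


Disjunctive syllogism: from (P ∨ Q) and ¬P, infer Q.
One disjunct, 'x = -2', is ruled out; the other must hold.

x ≠ -2


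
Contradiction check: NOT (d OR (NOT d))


Truth table over {d}:
d | φ
-----
F | F
T | F
Every row is false.

Yes, it is a contradiction.


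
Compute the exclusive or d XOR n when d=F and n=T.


Exclusive or is true when exactly one operand is true.
Substitute: d=F, n=T.
F XOR T evaluates to T.

T


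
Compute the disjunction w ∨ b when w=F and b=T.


Disjunction is false only when both operands are false.
Substitute: w=F, b=T.
F ∨ T evaluates to T.

T


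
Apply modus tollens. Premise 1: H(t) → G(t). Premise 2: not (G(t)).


Modus tollens: from (P → Q) and ¬Q, infer ¬P.
Q = 'G(t)' is denied; since P → Q, P must also fail.

Not (H(t)).


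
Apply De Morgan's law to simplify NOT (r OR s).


De Morgan: the negation of a disjunction is the conjunction of the negations.
Distribute NOT across OR, flipping it to AND, and negate each literal.

(NOT r) AND (NOT s)


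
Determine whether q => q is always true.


Build the truth table over {q}:
q | φ
-----
False | True
True | True
Every row evaluates to true.

Yes, it is a tautology.


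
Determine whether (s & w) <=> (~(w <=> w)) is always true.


Build the truth table over {s, w}:
s | w | φ
---------
False | False | True
True | False | True
False | True | True
True | True | False
Counterexample at row 4: with s=True, w=True, the formula is False.

No, it is not a tautology.


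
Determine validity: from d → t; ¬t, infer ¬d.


This matches the form of modus tollens: the conclusion follows in every model of the premises.

Valid.


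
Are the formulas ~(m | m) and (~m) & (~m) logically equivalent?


Compare truth tables:
m | φ | ψ
---------
False | True | True
True | False | False
The columns φ and ψ agree on every row.

Yes, they are logically equivalent.


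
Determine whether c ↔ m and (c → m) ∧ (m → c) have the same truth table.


Compare truth tables:
c | m | φ | ψ
-------------
F | F | T | T
T | F | F | F
F | T | F | F
T | T | T | T
The columns φ and ψ agree on every row.

Yes, they are logically equivalent.


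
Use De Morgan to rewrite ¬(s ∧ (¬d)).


De Morgan: the negation of a conjunction is the disjunction of the negations.
Distribute ¬ across ∧, flipping it to ∨, and negate each literal.

(¬s) ∨ d


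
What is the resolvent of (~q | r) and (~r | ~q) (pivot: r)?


The clauses contain complementary literals r and ~r.
Resolution eliminates this pair and disjoins the remaining literals (merging duplicates).

~q


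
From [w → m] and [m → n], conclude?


Hypothetical syllogism: from (P → Q) and (Q → R), infer (P → R).
Chain the two implications through the shared middle term 'm'.

w → n


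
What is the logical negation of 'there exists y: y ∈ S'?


¬(for all x: φ) = there exists x: ¬φ, and ¬(there exists x: φ) = for all x: ¬φ.
Apply to the existential statement.

for all y: NOT(y ∈ S)


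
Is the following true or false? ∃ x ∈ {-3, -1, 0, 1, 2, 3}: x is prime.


Evaluate the predicate on each element: -3:F, -1:F, 0:F, 1:F, 2:T, 3:T.
Witness x = 2 satisfies the predicate.

T


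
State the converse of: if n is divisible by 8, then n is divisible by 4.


The converse of (P → Q) is (Q → P). It is not in general equivalent to the original.
Here P = 'n is divisible by 8' and Q = 'n is divisible by 4'.

If n is divisible by 4, then n is divisible by 8.


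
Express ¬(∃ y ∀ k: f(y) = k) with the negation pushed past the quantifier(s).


Negation flips each quantifier (∀↔∃) and negates the inner predicate.
¬(∃ y ∀ k: φ) = ∀ y ∃ k: ¬φ.

∀ y ∃ k: ¬(f(y) = k)


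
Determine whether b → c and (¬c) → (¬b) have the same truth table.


Compare truth tables:
b | c | φ | ψ
-------------
F | F | T | T
T | F | F | F
F | T | T | T
T | T | T | T
The columns φ and ψ agree on every row.

Yes, they are logically equivalent.


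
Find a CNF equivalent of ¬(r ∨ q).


Step 1: Apply De Morgan: ¬(r ∨ q) = ¬r ∧ ¬q.

(¬r) ∧ (¬q)


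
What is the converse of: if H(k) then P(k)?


The converse of (P → Q) is (Q → P). It is not in general equivalent to the original.
Here P = 'H(k)' and Q = 'P(k)'.

If P(k), then H(k).


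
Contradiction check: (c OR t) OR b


Truth table over {b, c, t}:
b | c | t | φ
-------------
F | F | F | F
T | F | F | T
F | T | F | T
T | T | F | T
F | F | T | T
T | F | T | T
F | T | T | T
T | T | T | T
Satisfying assignment at row 2: b=T, c=F, t=F gives T.

No, it is not a contradiction.


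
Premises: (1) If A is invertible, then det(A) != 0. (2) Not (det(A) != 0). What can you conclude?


Modus tollens: from (P → Q) and ¬Q, infer ¬P.
Q = 'det(A) != 0' is denied; since P → Q, P must also fail.

Not (A is invertible).


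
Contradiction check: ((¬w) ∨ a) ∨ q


Truth table over {a, q, w}:
a | q | w | φ
-------------
F | F | F | T
T | F | F | T
F | T | F | T
T | T | F | T
F | F | T | F
T | F | T | T
F | T | T | T
T | T | T | T
Satisfying assignment at row 1: a=F, q=F, w=F gives T.

No, it is not a contradiction.


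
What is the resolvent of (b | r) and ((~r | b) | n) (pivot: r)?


The clauses contain complementary literals r and ~r.
Resolution eliminates this pair and disjoins the remaining literals (merging duplicates).

(b | n)


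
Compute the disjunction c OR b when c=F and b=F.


Disjunction is false only when both operands are false.
Substitute: c=F, b=F.
F OR F evaluates to F.

F


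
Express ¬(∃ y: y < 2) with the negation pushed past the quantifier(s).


¬(∀ x: φ) = ∃ x: ¬φ, and ¬(∃ x: φ) = ∀ x: ¬φ.
Apply to the existential statement.

∀ y: ¬(y < 2)


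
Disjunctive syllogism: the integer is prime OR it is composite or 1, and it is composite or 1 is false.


Disjunctive syllogism: from (P ∨ Q) and ¬P, infer Q.
One disjunct, 'it is composite or 1', is ruled out; the other must hold.

the integer is prime


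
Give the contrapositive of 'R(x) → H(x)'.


The contrapositive of (P → Q) is (¬Q → ¬P); it is logically equivalent to the original.
Here P = 'R(x)' and Q = 'H(x)'.

If not (H(x)), then not (R(x)).


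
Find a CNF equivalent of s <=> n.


Step 1: Rewrite s ↔ n as (s → n) ∧ (n → s).
Step 2: Rewrite each implication as a disjunction.

((~s) | n) & ((~n) | s)


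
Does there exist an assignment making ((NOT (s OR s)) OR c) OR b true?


Search for a satisfying assignment over {b, c, s}.
Try b=F, c=F, s=F: the formula evaluates to T.
A satisfying assignment exists.

Satisfiable.


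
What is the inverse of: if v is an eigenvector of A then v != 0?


The inverse of (P → Q) is (¬P → ¬Q). It is equivalent to the converse, not to the original.
Here P = 'v is an eigenvector of A' and Q = 'v != 0'.

If not (v is an eigenvector of A), then not (v != 0).


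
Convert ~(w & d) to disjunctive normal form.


Step 1: Apply De Morgan: ¬(w ∧ d) = ¬w ∨ ¬d.

(~w) | (~d)


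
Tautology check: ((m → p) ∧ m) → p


Build the truth table over {m, p}:
m | p | φ
---------
F | F | T
T | F | T
F | T | T
T | T | T
Every row evaluates to true.

Yes, it is a tautology.


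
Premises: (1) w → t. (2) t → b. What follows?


Hypothetical syllogism: from (P → Q) and (Q → R), infer (P → R).
Chain the two implications through the shared middle term 't'.

w → b


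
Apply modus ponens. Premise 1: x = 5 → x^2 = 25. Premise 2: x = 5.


Modus ponens: from (P → Q) and P, infer Q.
P = 'x = 5' is asserted, and P → Q holds, so Q follows.

x^2 = 25.


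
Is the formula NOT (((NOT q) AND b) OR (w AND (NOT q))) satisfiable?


Search for a satisfying assignment over {b, q, w}.
Try b=F, q=F, w=F: the formula evaluates to T.
A satisfying assignment exists.

Satisfiable.


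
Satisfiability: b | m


Search for a satisfying assignment over {b, m}.
Try b=True, m=False: the formula evaluates to True.
A satisfying assignment exists.

Satisfiable.


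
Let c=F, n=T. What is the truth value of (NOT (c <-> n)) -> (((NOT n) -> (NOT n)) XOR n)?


Substitute c=F, n=T:
c <-> n = F <-> T = F
NOT (c <-> n) = T
NOT n = F
NOT n = F
(NOT n) -> (NOT n) = F -> F = T
((NOT n) -> (NOT n)) XOR n = T XOR T = F
(NOT (c <-> n)) -> (((NOT n) -> (NOT n)) XOR n) = T -> F = F

F


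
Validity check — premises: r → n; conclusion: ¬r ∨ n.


This matches the form of material implication: the conclusion follows in every model of the premises.

Valid.


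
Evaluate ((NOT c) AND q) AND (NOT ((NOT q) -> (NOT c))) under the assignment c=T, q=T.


Substitute c=T, q=T:
NOT c = F
(NOT c) AND q = F AND T = F
NOT q = F
NOT c = F
(NOT q) -> (NOT c) = F -> F = T
NOT ((NOT q) -> (NOT c)) = F
((NOT c) AND q) AND (NOT ((NOT q) -> (NOT c))) = F AND F = F

F


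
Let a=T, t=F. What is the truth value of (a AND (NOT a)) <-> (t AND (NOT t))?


Substitute a=T, t=F:
NOT a = F
a AND (NOT a) = T AND F = F
NOT t = T
t AND (NOT t) = F AND T = F
(a AND (NOT a)) <-> (t AND (NOT t)) = F <-> F = T

T


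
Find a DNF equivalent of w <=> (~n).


Step 1: w ↔ (¬n) is true exactly when both agree: (w ∧ (¬n)) ∨ (¬w ∧ ¬(¬n)).
Step 2: Eliminate any double negations (¬¬X = X).

(w & (~n)) | ((~w) & n)


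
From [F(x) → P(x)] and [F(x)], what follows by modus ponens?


Modus ponens: from (P → Q) and P, infer Q.
P = 'F(x)' is asserted, and P → Q holds, so Q follows.

P(x).


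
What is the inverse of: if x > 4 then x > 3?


The inverse of (P → Q) is (¬P → ¬Q). It is equivalent to the converse, not to the original.
Here P = 'x > 4' and Q = 'x > 3'.

If not (x > 4), then not (x > 3).


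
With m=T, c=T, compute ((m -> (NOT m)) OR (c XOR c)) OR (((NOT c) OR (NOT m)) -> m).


Substitute m=T, c=T:
NOT m = F
m -> (NOT m) = T -> F = F
c XOR c = T XOR T = F
(m -> (NOT m)) OR (c XOR c) = F OR F = F
NOT c = F
NOT m = F
(NOT c) OR (NOT m) = F OR F = F
((NOT c) OR (NOT m)) -> m = F -> T = T
((m -> (NOT m)) OR (c XOR c)) OR (((NOT c) OR (NOT m)) -> m) = F OR T = T

T


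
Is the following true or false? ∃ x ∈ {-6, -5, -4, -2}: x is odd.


Evaluate the predicate on each element: -6:F, -5:T, -4:F, -2:F.
Witness x = -5 satisfies the predicate.

T


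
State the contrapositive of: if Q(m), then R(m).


The contrapositive of (P → Q) is (¬Q → ¬P); it is logically equivalent to the original.
Here P = 'Q(m)' and Q = 'R(m)'.

If not (R(m)), then not (Q(m)).


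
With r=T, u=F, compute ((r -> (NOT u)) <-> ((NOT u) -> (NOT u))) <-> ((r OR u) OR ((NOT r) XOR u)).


Substitute r=T, u=F:
… (earlier sub-steps elided)
r -> (NOT u) = T -> T = T
NOT u = T
NOT u = T
(NOT u) -> (NOT u) = T -> T = T
(r -> (NOT u)) <-> ((NOT u) -> (NOT u)) = T <-> T = T
r OR u = T OR F = T
NOT r = F
(NOT r) XOR u = F XOR F = F
(r OR u) OR ((NOT r) XOR u) = T OR F = T
((r -> (NOT u)) <-> ((NOT u) -> (NOT u))) <-> ((r OR u) OR ((NOT r) XOR u)) = T <-> T = T

T


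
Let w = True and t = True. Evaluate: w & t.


Conjunction is true only when both operands are true.
Substitute: w=True, t=True.
True & True evaluates to True.

True


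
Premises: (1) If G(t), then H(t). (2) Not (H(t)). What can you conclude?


Modus tollens: from (P → Q) and ¬Q, infer ¬P.
Q = 'H(t)' is denied; since P → Q, P must also fail.

Not (G(t)).


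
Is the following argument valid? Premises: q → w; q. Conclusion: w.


This matches the form of modus ponens: the conclusion follows in every model of the premises.

Valid.


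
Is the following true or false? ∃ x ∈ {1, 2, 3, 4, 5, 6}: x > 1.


Evaluate the predicate on each element: 1:F, 2:T, 3:T, 4:T, 5:T, 6:T.
Witness x = 2 satisfies the predicate.

T


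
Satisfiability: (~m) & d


Search for a satisfying assignment over {d, m}.
Try d=True, m=False: the formula evaluates to True.
A satisfying assignment exists.

Satisfiable.


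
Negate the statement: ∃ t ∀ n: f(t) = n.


Negation flips each quantifier (∀↔∃) and negates the inner predicate.
¬(∃ t ∀ n: φ) = ∀ t ∃ n: ¬φ.

∀ t ∃ n: ¬(f(t) = n)


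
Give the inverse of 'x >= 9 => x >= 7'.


The inverse of (P → Q) is (¬P → ¬Q). It is equivalent to the converse, not to the original.
Here P = 'x >= 9' and Q = 'x >= 7'.

If not (x >= 9), then not (x >= 7).


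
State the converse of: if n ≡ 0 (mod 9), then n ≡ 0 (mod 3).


The converse of (P → Q) is (Q → P). It is not in general equivalent to the original.
Here P = 'n ≡ 0 (mod 9)' and Q = 'n ≡ 0 (mod 3)'.

If n ≡ 0 (mod 3), then n ≡ 0 (mod 9).


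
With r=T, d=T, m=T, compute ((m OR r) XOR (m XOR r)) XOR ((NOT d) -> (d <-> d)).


Substitute r=T, d=T, m=T:
m OR r = T OR T = T
m XOR r = T XOR T = F
(m OR r) XOR (m XOR r) = T XOR F = T
NOT d = F
d <-> d = T <-> T = T
(NOT d) -> (d <-> d) = F -> T = T
((m OR r) XOR (m XOR r)) XOR ((NOT d) -> (d <-> d)) = T XOR T = F

F


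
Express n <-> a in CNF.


Step 1: Rewrite n ↔ a as (n → a) ∧ (a → n).
Step 2: Rewrite each implication as a disjunction.

((NOT n) OR a) AND ((NOT a) OR n)


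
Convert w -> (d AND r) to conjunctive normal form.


Step 1: Rewrite w → (d ∧ r) as ¬w ∨ (d ∧ r).
Step 2: Distribute ∨ over ∧.

((NOT w) OR d) AND ((NOT w) OR r)


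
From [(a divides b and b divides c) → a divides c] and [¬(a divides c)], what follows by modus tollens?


Modus tollens: from (P → Q) and ¬Q, infer ¬P.
Q = 'a divides c' is denied; since P → Q, P must also fail.

Not ((a divides b and b divides c)).


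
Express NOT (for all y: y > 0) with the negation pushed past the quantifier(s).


¬(for all x: φ) = there exists x: ¬φ, and ¬(there exists x: φ) = for all x: ¬φ.
Apply to the universal statement.

there exists y: NOT(y > 0)


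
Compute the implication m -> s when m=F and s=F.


Implication is false only when antecedent is true and consequent is false.
Substitute: m=F, s=F.
F -> F evaluates to T.

T


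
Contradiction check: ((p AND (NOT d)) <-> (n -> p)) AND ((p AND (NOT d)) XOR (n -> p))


Truth table over {d, n, p}:
d | n | p | φ
-------------
F | F | F | F
T | F | F | F
F | T | F | F
T | T | F | F
F | F | T | F
T | F | T | F
F | T | T | F
T | T | T | F
Every row is false.

Yes, it is a contradiction.


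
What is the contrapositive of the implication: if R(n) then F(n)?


The contrapositive of (P → Q) is (¬Q → ¬P); it is logically equivalent to the original.
Here P = 'R(n)' and Q = 'F(n)'.

If not (F(n)), then not (R(n)).


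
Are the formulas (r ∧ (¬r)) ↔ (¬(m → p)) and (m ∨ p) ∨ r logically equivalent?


Compare truth tables:
m | p | r | φ | ψ
-----------------
F | F | F | T | F
T | F | F | F | T
F | T | F | T | T
T | T | F | T | T
F | F | T | T | T
T | F | T | F | T
F | T | T | T | T
T | T | T | T | T
They differ at row 1 (m=F, p=F, r=F): φ=T but ψ=F.

No, they are not logically equivalent.
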